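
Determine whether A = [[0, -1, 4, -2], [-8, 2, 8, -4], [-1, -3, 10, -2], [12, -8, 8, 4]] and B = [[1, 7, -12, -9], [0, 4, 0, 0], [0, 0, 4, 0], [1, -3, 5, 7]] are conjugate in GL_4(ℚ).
Yes.

Two matrices over a field are similar if and only if they have the same invariant factors.

Both A and B have characteristic polynomial (x - 4)^4 and minimal polynomial (x - 4)^3. Computing further, both have invariant factors x - 4, (x - 4)^3. Hence A and B are similar.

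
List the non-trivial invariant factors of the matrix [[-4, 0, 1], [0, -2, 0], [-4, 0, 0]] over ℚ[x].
The Jordan structure of A has elementary divisors (x + 2)^2, (x + 2). Arranging the block sizes at each eigenvalue in decreasing order and taking row products gives the invariant factors.

Invariant factors (smallest first, each dividing the next): x + 2, (x + 2)^2.

Check: the last factor (x + 2)^2 is the minimal polynomial, and the product (x + 2)^3 is the characteristic polynomial.

x + 2, (x + 2)^2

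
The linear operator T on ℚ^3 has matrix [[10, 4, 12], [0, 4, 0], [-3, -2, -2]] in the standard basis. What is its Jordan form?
The characteristic polynomial is det(xI - A) = (x - 4)^3, so the eigenvalues are 4 (algebraic multiplicity 3).

For λ = 4: rank(A - 4I) = 1, rank((A - 4I)^2) = 0. The eigenspace has dimension 3 - 1 = 2, so there are 2 Jordan blocks; the rank sequence gives block sizes [2, 1].

Assembling the blocks gives the Jordan form J above.

J = [[4, 1, 0], [0, 4, 0], [0, 0, 4]]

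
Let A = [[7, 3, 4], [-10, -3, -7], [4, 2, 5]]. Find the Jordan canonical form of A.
J = [[3, 1, 0], [0, 3, 1], [0, 0, 3]]

The characteristic polynomial is det(xI - A) = (x - 3)^3, so the eigenvalues are 3 (algebraic multiplicity 3).

For λ = 3: rank(A - 3I) = 2, rank((A - 3I)^2) = 1, rank((A - 3I)^3) = 0. The eigenspace has dimension 3 - 2 = 1, so there is 1 Jordan block; the rank sequence gives block sizes [3].

Assembling the blocks gives the Jordan form J above.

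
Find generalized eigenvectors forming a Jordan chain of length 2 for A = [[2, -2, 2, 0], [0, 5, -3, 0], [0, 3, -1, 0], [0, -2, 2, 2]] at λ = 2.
We seek v_1 ∈ ker((A - 2I)^2) \ ker(A - 2I), then set v_{i+1} = (A - 2I) v_i.

One such chain is v_1 = [[0, -1, -2, -1]]^T, v_2 = [[-2, 3, 3, -2]]^T. Check: (A - 2I) v_2 = [[0, 0, 0, 0]]^T = 0.

v_1 = [[0, -1, -2, -1]]^T, v_2 = [[-2, 3, 3, -2]]^T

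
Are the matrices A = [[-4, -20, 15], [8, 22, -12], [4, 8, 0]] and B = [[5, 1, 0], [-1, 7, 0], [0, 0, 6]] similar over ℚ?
Two matrices over a field are similar if and only if they have the same invariant factors.

Both A and B have characteristic polynomial (x - 6)^3 and minimal polynomial (x - 6)^2. Computing further, both have invariant factors x - 6, (x - 6)^2. Hence A and B are similar.

Yes.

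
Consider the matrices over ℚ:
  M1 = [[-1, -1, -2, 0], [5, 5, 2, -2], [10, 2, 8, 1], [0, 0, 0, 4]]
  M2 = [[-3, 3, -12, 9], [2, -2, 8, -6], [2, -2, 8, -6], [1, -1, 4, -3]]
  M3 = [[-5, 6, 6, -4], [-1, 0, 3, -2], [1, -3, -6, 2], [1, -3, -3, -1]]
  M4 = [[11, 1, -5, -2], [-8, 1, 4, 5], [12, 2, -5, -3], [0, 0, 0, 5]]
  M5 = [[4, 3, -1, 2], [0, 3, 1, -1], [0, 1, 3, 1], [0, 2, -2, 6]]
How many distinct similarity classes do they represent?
4 classes: {M1, M5}, {M2}, {M3}, {M4}

Characteristic polynomials: χ_{M1} = (x - 4)^4, χ_{M2} = x^4, χ_{M3} = (x + 3)^4, χ_{M4} = (x - 5)^2(x - 1)^2, χ_{M5} = (x - 4)^4.

{M1, M5}: invariant factors (x - 4)^2, (x - 4)^2.

{M2}: invariant factors x, x, x^2.

{M3}: invariant factors x + 3, x + 3, (x + 3)^2.

{M4}: invariant factors (x - 5)^2(x - 1)^2.

Matrices are similar if and only if their invariant-factor lists agree; the partition into similarity classes is {M1, M5}, {M2}, {M3}, {M4}.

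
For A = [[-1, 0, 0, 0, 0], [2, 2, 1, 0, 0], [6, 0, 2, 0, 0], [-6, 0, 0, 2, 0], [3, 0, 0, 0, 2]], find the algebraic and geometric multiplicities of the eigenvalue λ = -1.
algebraic multiplicity 1, geometric multiplicity 1

The characteristic polynomial is (x - 2)^4(x + 1), so the factor x + 1 appears with exponent 1: the algebraic multiplicity is 1.

rank(A + I) = 4, so the eigenspace has dimension 5 - 4 = 1: the geometric multiplicity is 1.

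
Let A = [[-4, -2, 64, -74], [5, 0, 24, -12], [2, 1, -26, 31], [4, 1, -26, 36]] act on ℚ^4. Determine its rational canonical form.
R = [[0, 0, 0, -12], [1, 0, 0, -22], [0, 1, 0, 4], [0, 0, 1, 6]]

The invariant factors of A (the non-unit diagonal entries of the Smith normal form of xI - A over ℚ[x]) are (x - 6)(x^3 - 4x - 2), each dividing the next. The characteristic polynomial is their product, (x - 6)(x^3 - 4x - 2).

The rational canonical form is the block-diagonal matrix of companion matrices C(f_i):
R = [[0, 0, 0, -12], [1, 0, 0, -22], [0, 1, 0, 4], [0, 0, 1, 6]].

Note the characteristic polynomial does not split into linear factors over ℚ, so A has no Jordan form over ℚ; the rational canonical form exists over any field.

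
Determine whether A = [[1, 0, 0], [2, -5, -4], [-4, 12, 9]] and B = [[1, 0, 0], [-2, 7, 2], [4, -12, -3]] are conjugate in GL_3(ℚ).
Yes.

Two matrices over a field are similar if and only if they have the same invariant factors.

Both A and B have characteristic polynomial (x - 3)(x - 1)^2 and minimal polynomial (x - 3)(x - 1). Computing further, both have invariant factors x - 1, (x - 3)(x - 1). Hence A and B are similar.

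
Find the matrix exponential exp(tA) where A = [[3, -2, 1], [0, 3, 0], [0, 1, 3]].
A has Jordan form J = [[3, 1, 0], [0, 3, 1], [0, 0, 3]] with A = PJP^{-1}, so e^{tA} = P e^{tJ} P^{-1}.

For a Jordan block J_k(λ), e^{tJ_k(λ)} = e^{λt} · (I + tN + t^2 N^2/2! + ... + t^{k-1} N^{k-1}/(k-1)!) where N is the nilpotent superdiagonal part.

Assembling the blocks and conjugating back gives the entries of e^{tA} as shown above.

e^{tA} = [[e^{3*t}, t*(t - 4)*e^{3*t}/2, t*e^{3*t}], [0, e^{3*t}, 0], [0, t*e^{3*t}, e^{3*t}]]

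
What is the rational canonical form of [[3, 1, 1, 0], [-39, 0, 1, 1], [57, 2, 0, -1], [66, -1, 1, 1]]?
The invariant factors of A (the non-unit diagonal entries of the Smith normal form of xI - A over ℚ[x]) are (x - 6)(x + 4)(x^2 - 2x + 5), each dividing the next. The characteristic polynomial is their product, (x - 6)(x + 4)(x^2 - 2x + 5).

The rational canonical form is the block-diagonal matrix of companion matrices C(f_i):
R = [[0, 0, 0, 120], [1, 0, 0, -38], [0, 1, 0, 15], [0, 0, 1, 4]].

Note the characteristic polynomial does not split into linear factors over ℚ, so A has no Jordan form over ℚ; the rational canonical form exists over any field.

R = [[0, 0, 0, 120], [1, 0, 0, -38], [0, 1, 0, 15], [0, 0, 1, 4]]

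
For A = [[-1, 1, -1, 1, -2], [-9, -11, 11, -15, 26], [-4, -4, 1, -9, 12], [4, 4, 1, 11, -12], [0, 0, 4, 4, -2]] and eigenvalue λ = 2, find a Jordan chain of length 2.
We seek v_1 ∈ ker((A - 2I)^2) \ ker(A - 2I), then set v_{i+1} = (A - 2I) v_i.

One such chain is v_1 = [[0, 3, 1, 0, 1]]^T, v_2 = [[0, -2, -1, 1, 0]]^T. Check: (A - 2I) v_2 = [[0, 0, 0, 0, 0]]^T = 0.

v_1 = [[0, 3, 1, 0, 1]]^T, v_2 = [[0, -2, -1, 1, 0]]^T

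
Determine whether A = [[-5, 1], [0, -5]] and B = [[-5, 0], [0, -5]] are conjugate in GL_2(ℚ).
Both have characteristic polynomial (x + 5)^2, but the minimal polynomial of A is (x + 5)^2 while the minimal polynomial of B is x + 5. The minimal polynomial is a similarity invariant, so A and B are not similar.

No.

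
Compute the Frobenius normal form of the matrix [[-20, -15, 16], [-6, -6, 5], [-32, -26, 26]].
The invariant factors of A (the non-unit diagonal entries of the Smith normal form of xI - A over ℚ[x]) are x^3 - 4x - 4, each dividing the next. The characteristic polynomial is their product, x^3 - 4x - 4.

The rational canonical form is the block-diagonal matrix of companion matrices C(f_i):
R = [[0, 0, 4], [1, 0, 4], [0, 1, 0]].

Note the characteristic polynomial does not split into linear factors over ℚ, so A has no Jordan form over ℚ; the rational canonical form exists over any field.

R = [[0, 0, 4], [1, 0, 4], [0, 1, 0]]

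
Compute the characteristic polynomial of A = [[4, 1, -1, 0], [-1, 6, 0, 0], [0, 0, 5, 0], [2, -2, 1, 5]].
xI - A = [[x - 4, -1, 1, 0], [1, x - 6, 0, 0], [0, 0, x - 5, 0], [-2, 2, -1, x - 5]].

Expanding det(xI - A) along the first row:
det(xI - A) = + (x - 4)·det([[x - 6, 0, 0], [0, x - 5, 0], [2, -1, x - 5]]) - (-1)·det([[1, 0, 0], [0, x - 5, 0], [-2, -1, x - 5]]) + (1)·det([[1, x - 6, 0], [0, 0, 0], [-2, 2, x - 5]]) - (0)·det([[1, x - 6, 0], [0, 0, x - 5], [-2, 2, -1]]).

Evaluating gives χ_A(x) = x^4 - 20x^3 + 150x^2 - 500x + 625 = (x - 5)^4.

χ_A(x) = (x - 5)^4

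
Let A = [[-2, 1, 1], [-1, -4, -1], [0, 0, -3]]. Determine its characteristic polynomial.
xI - A = [[x + 2, -1, -1], [1, x + 4, 1], [0, 0, x + 3]].

Expanding det(xI - A) along the first row:
det(xI - A) = + (x + 2)·det([[x + 4, 1], [0, x + 3]]) - (-1)·det([[1, 1], [0, x + 3]]) + (-1)·det([[1, x + 4], [0, 0]]).

Evaluating gives χ_A(x) = x^3 + 9x^2 + 27x + 27 = (x + 3)^3.

χ_A(x) = (x + 3)^3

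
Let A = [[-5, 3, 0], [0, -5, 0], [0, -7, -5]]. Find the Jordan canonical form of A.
J = [[-5, 1, 0], [0, -5, 0], [0, 0, -5]]

The characteristic polynomial is det(xI - A) = (x + 5)^3, so the eigenvalues are -5 (algebraic multiplicity 3).

For λ = -5: rank(A + 5I) = 1, rank((A + 5I)^2) = 0. The eigenspace has dimension 3 - 1 = 2, so there are 2 Jordan blocks; the rank sequence gives block sizes [2, 1].

Assembling the blocks gives the Jordan form J above.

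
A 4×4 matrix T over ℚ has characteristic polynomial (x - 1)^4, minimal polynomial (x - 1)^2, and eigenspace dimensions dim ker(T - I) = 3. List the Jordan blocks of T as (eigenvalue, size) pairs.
λ = 1: algebraic multiplicity 4 (exponent in χ_T), largest block size 2 (exponent in m_T), 3 blocks (geometric multiplicity). These force block sizes [2, 1, 1].

Jordan blocks: (1, 2), (1, 1), (1, 1)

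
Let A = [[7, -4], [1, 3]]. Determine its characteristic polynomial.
χ_A(x) = (x - 5)^2

xI - A = [[x - 7, 4], [-1, x - 3]].

Expanding det(xI - A) along the first row:
det(xI - A) = + (x - 7)·det([[x - 3]]) - (4)·det([[-1]]).

Evaluating gives χ_A(x) = x^2 - 10x + 25 = (x - 5)^2.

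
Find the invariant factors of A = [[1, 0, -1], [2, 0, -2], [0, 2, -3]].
The Jordan structure of A has elementary divisors (x + 1)^2, x. Arranging the block sizes at each eigenvalue in decreasing order and taking row products gives the invariant factors.

Invariant factors (smallest first, each dividing the next): x(x + 1)^2.

Check: the last factor x(x + 1)^2 is the minimal polynomial, and the product x(x + 1)^2 is the characteristic polynomial.

x(x + 1)^2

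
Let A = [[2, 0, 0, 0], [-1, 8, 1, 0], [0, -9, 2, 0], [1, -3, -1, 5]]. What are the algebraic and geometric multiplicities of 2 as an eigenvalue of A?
algebraic multiplicity 1, geometric multiplicity 1

The characteristic polynomial is (x - 5)^3(x - 2), so the factor x - 2 appears with exponent 1: the algebraic multiplicity is 1.

rank(A - 2I) = 3, so the eigenspace has dimension 4 - 3 = 1: the geometric multiplicity is 1.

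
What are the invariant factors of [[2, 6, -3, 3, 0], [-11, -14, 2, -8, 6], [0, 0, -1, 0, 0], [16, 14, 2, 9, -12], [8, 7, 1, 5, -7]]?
x + 1, x + 1, (x + 1)(x + 4)^2

The Jordan structure of A has elementary divisors (x + 4)^2, (x + 1), (x + 1), (x + 1). Arranging the block sizes at each eigenvalue in decreasing order and taking row products gives the invariant factors.

Invariant factors (smallest first, each dividing the next): x + 1, x + 1, (x + 1)(x + 4)^2.

Check: the last factor (x + 1)(x + 4)^2 is the minimal polynomial, and the product (x + 1)^3(x + 4)^2 is the characteristic polynomial.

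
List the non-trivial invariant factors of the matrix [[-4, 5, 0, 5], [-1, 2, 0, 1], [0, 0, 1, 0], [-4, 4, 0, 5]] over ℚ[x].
x - 1, x - 1, (x - 1)^2

The Jordan structure of A has elementary divisors (x - 1)^2, (x - 1), (x - 1). Arranging the block sizes at each eigenvalue in decreasing order and taking row products gives the invariant factors.

Invariant factors (smallest first, each dividing the next): x - 1, x - 1, (x - 1)^2.

Check: the last factor (x - 1)^2 is the minimal polynomial, and the product (x - 1)^4 is the characteristic polynomial.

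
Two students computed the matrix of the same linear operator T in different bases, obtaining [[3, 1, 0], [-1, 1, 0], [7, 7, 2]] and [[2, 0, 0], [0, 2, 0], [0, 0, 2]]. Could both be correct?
No.

Both have characteristic polynomial (x - 2)^3, but the minimal polynomial of A is (x - 2)^2 while the minimal polynomial of B is x - 2. The minimal polynomial is a similarity invariant, so A and B are not similar.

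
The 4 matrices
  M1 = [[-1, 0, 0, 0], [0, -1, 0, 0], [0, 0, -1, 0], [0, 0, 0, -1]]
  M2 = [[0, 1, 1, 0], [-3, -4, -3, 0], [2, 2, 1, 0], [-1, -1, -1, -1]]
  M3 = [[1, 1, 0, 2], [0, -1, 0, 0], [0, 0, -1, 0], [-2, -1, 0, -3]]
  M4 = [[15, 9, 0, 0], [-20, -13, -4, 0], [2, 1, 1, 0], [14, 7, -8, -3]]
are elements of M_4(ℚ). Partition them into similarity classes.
Characteristic polynomials: χ_{M1} = (x + 1)^4, χ_{M2} = (x + 1)^4, χ_{M3} = (x + 1)^4, χ_{M4} = (x - 3)^2(x + 3)^2.

{M1}: invariant factors x + 1, x + 1, x + 1, x + 1.

{M2, M3}: invariant factors x + 1, x + 1, (x + 1)^2.

{M4}: invariant factors x + 3, (x - 3)^2(x + 3).

Matrices are similar if and only if their invariant-factor lists agree; the partition into similarity classes is {M1}, {M2, M3}, {M4}.

3 classes: {M1}, {M2, M3}, {M4}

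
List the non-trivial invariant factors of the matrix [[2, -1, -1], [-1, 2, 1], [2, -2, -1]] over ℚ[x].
The Jordan structure of A has elementary divisors (x - 1)^2, (x - 1). Arranging the block sizes at each eigenvalue in decreasing order and taking row products gives the invariant factors.

Invariant factors (smallest first, each dividing the next): x - 1, (x - 1)^2.

Check: the last factor (x - 1)^2 is the minimal polynomial, and the product (x - 1)^3 is the characteristic polynomial.

x - 1, (x - 1)^2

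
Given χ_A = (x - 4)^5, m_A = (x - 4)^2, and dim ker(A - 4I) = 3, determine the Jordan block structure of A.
Jordan blocks: (4, 2), (4, 2), (4, 1)

λ = 4: algebraic multiplicity 5 (exponent in χ_A), largest block size 2 (exponent in m_A), 3 blocks (geometric multiplicity). These force block sizes [2, 2, 1].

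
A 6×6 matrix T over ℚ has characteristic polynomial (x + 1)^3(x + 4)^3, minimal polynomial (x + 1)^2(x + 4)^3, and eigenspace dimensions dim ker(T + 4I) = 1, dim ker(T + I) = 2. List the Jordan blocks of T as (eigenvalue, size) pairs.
Jordan blocks: (-4, 3), (-1, 2), (-1, 1)

λ = -4: algebraic multiplicity 3 (exponent in χ_T), largest block size 3 (exponent in m_T), 1 block (geometric multiplicity). This forces block sizes [3].
λ = -1: algebraic multiplicity 3 (exponent in χ_T), largest block size 2 (exponent in m_T), 2 blocks (geometric multiplicity). These force block sizes [2, 1].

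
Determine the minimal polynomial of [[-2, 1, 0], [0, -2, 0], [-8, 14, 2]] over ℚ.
m_A(x) = (x - 2)(x + 2)^2

The characteristic polynomial factors as (x - 2)(x + 2)^2. The minimal polynomial is ∏(x - λ)^{k_λ} where k_λ is the size of the largest Jordan block at λ.

For λ = -2: rank(A + 2I) = 2, and the largest Jordan block has size 2 (the smallest k with rank((A + 2I)^k) = rank((A + 2I)^(k+1))).
For λ = 2: rank(A - 2I) = 2, and the largest Jordan block has size 1 (the smallest k with rank((A - 2I)^k) = rank((A - 2I)^(k+1))).

So m_A(x) = (x - 2)(x + 2)^2.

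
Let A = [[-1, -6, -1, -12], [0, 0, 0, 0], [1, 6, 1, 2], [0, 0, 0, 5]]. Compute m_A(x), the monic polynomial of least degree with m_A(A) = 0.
The characteristic polynomial factors as x^3(x - 5). The minimal polynomial is ∏(x - λ)^{k_λ} where k_λ is the size of the largest Jordan block at λ.

For λ = 0: rank(A) = 2, and the largest Jordan block has size 2 (the smallest k with rank(A^k) = rank(A^(k+1))).
For λ = 5: rank(A - 5I) = 3, and the largest Jordan block has size 1 (the smallest k with rank((A - 5I)^k) = rank((A - 5I)^(k+1))).

So m_A(x) = x^2(x - 5).

m_A(x) = x^2(x - 5)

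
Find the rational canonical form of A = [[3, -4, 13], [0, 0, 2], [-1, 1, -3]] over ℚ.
R = [[0, 0, 2], [1, 0, -2], [0, 1, 0]]

The invariant factors of A (the non-unit diagonal entries of the Smith normal form of xI - A over ℚ[x]) are x^3 + 2x - 2, each dividing the next. The characteristic polynomial is their product, x^3 + 2x - 2.

The rational canonical form is the block-diagonal matrix of companion matrices C(f_i):
R = [[0, 0, 2], [1, 0, -2], [0, 1, 0]].

Note the characteristic polynomial does not split into linear factors over ℚ, so A has no Jordan form over ℚ; the rational canonical form exists over any field.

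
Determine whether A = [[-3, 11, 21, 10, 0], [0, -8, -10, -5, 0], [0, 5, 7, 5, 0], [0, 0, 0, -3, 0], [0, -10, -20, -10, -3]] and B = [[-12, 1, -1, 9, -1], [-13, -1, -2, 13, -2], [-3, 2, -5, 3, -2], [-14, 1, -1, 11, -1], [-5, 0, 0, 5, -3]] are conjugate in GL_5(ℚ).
Two matrices over a field are similar if and only if they have the same invariant factors.

Both A and B have characteristic polynomial (x - 2)(x + 3)^4 and minimal polynomial (x - 2)(x + 3)^2. Computing further, both have invariant factors x + 3, x + 3, (x - 2)(x + 3)^2. Hence A and B are similar.

Yes.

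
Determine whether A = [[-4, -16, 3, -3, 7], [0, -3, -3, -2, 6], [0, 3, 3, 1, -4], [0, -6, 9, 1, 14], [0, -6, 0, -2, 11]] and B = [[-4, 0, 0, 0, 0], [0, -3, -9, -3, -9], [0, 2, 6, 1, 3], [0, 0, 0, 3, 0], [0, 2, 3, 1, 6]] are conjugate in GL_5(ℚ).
Both have characteristic polynomial (x - 3)^4(x + 4), but the minimal polynomial of A is (x - 3)^3(x + 4) while the minimal polynomial of B is (x - 3)^2(x + 4). The minimal polynomial is a similarity invariant, so A and B are not similar.

No.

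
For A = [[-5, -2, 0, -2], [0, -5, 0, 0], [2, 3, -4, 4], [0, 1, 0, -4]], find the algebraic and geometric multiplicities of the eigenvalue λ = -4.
algebraic multiplicity 2, geometric multiplicity 2

The characteristic polynomial is (x + 4)^2(x + 5)^2, so the factor x + 4 appears with exponent 2: the algebraic multiplicity is 2.

rank(A + 4I) = 2, so the eigenspace has dimension 4 - 2 = 2: the geometric multiplicity is 2.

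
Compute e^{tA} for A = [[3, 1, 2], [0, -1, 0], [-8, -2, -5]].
A has Jordan form J = [[-1, 1, 0], [0, -1, 0], [0, 0, -1]] with A = PJP^{-1}, so e^{tA} = P e^{tJ} P^{-1}.

For a Jordan block J_k(λ), e^{tJ_k(λ)} = e^{λt} · (I + tN + t^2 N^2/2! + ... + t^{k-1} N^{k-1}/(k-1)!) where N is the nilpotent superdiagonal part.

Assembling the blocks and conjugating back gives the entries of e^{tA} as shown above.

e^{tA} = [[(4*t + 1)*e^{-t}, t*e^{-t}, 2*t*e^{-t}], [0, e^{-t}, 0], [-8*t*e^{-t}, -2*t*e^{-t}, (1 - 4*t)*e^{-t}]]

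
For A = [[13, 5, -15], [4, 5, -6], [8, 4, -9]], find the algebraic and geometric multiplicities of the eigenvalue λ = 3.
algebraic multiplicity 3, geometric multiplicity 2

The characteristic polynomial is (x - 3)^3, so the factor x - 3 appears with exponent 3: the algebraic multiplicity is 3.

rank(A - 3I) = 1, so the eigenspace has dimension 3 - 1 = 2: the geometric multiplicity is 2.

Since 2 < 3, A is not diagonalizable.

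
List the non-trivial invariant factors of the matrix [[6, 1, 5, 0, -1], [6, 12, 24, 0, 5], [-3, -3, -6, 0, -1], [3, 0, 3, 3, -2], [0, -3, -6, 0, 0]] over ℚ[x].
The Jordan structure of A has elementary divisors (x - 3)^2, (x - 3)^2, (x - 3). Arranging the block sizes at each eigenvalue in decreasing order and taking row products gives the invariant factors.

Invariant factors (smallest first, each dividing the next): x - 3, (x - 3)^2, (x - 3)^2.

Check: the last factor (x - 3)^2 is the minimal polynomial, and the product (x - 3)^5 is the characteristic polynomial.

x - 3, (x - 3)^2, (x - 3)^2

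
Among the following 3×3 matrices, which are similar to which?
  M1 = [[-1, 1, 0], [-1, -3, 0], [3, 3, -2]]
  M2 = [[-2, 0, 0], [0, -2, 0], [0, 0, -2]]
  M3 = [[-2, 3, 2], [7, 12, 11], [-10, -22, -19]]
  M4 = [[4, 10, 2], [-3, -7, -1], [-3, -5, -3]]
3 classes: {M1, M4}, {M2}, {M3}

Characteristic polynomials: χ_{M1} = (x + 2)^3, χ_{M2} = (x + 2)^3, χ_{M3} = (x + 3)^3, χ_{M4} = (x + 2)^3.

{M1, M4}: invariant factors x + 2, (x + 2)^2.

{M2}: invariant factors x + 2, x + 2, x + 2.

{M3}: invariant factors (x + 3)^3.

Matrices are similar if and only if their invariant-factor lists agree; the partition into similarity classes is {M1, M4}, {M2}, {M3}.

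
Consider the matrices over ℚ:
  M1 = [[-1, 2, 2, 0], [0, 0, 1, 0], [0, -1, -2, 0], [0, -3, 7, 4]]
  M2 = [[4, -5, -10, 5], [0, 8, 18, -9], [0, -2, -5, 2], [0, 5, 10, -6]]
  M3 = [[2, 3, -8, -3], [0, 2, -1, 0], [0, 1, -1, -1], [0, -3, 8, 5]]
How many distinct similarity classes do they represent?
2 classes: {M1, M2}, {M3}

Characteristic polynomials: χ_{M1} = (x - 4)(x + 1)^3, χ_{M2} = (x - 4)(x + 1)^3, χ_{M3} = (x - 2)^4.

{M1, M2}: invariant factors x + 1, (x - 4)(x + 1)^2.

{M3}: invariant factors x - 2, (x - 2)^3.

Matrices are similar if and only if their invariant-factor lists agree; the partition into similarity classes is {M1, M2}, {M3}.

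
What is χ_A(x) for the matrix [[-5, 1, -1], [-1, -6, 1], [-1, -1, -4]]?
xI - A = [[x + 5, -1, 1], [1, x + 6, -1], [1, 1, x + 4]].

Expanding det(xI - A) along the first row:
det(xI - A) = + (x + 5)·det([[x + 6, -1], [1, x + 4]]) - (-1)·det([[1, -1], [1, x + 4]]) + (1)·det([[1, x + 6], [1, 1]]).

Evaluating gives χ_A(x) = x^3 + 15x^2 + 75x + 125 = (x + 5)^3.

χ_A(x) = (x + 5)^3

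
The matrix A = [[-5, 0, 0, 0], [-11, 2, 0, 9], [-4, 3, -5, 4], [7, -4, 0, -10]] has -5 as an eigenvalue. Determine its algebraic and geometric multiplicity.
The characteristic polynomial is (x + 4)^2(x + 5)^2, so the factor x + 5 appears with exponent 2: the algebraic multiplicity is 2.

rank(A + 5I) = 2, so the eigenspace has dimension 4 - 2 = 2: the geometric multiplicity is 2.

algebraic multiplicity 2, geometric multiplicity 2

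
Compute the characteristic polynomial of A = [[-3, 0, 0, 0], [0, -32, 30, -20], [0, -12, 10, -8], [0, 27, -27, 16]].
χ_A(x) = (x + 2)^3(x + 3)

xI - A = [[x + 3, 0, 0, 0], [0, x + 32, -30, 20], [0, 12, x - 10, 8], [0, -27, 27, x - 16]].

Expanding det(xI - A) along the first row:
det(xI - A) = + (x + 3)·det([[x + 32, -30, 20], [12, x - 10, 8], [-27, 27, x - 16]]) - (0)·det([[0, -30, 20], [0, x - 10, 8], [0, 27, x - 16]]) + (0)·det([[0, x + 32, 20], [0, 12, 8], [0, -27, x - 16]]) - (0)·det([[0, x + 32, -30], [0, 12, x - 10], [0, -27, 27]]).

Evaluating gives χ_A(x) = x^4 + 9x^3 + 30x^2 + 44x + 24 = (x + 2)^3(x + 3).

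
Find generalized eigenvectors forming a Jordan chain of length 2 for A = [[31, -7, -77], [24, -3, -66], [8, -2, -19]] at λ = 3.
We seek v_1 ∈ ker((A - 3I)^2) \ ker(A - 3I), then set v_{i+1} = (A - 3I) v_i.

One such chain is v_1 = [[8, 11, 2]]^T, v_2 = [[-7, -6, -2]]^T. Check: (A - 3I) v_2 = [[0, 0, 0]]^T = 0.

v_1 = [[8, 11, 2]]^T, v_2 = [[-7, -6, -2]]^T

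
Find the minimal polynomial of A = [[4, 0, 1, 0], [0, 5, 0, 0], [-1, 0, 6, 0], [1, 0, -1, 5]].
m_A(x) = (x - 5)^2

The characteristic polynomial factors as (x - 5)^4. The minimal polynomial is ∏(x - λ)^{k_λ} where k_λ is the size of the largest Jordan block at λ.

For λ = 5: rank(A - 5I) = 1, and the largest Jordan block has size 2 (the smallest k with rank((A - 5I)^k) = rank((A - 5I)^(k+1))).

So m_A(x) = (x - 5)^2.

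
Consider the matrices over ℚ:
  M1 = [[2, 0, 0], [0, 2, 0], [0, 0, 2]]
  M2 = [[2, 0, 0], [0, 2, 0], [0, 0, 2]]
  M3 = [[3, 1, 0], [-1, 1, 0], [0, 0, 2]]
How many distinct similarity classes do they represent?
2 classes: {M1, M2}, {M3}

Characteristic polynomials: χ_{M1} = (x - 2)^3, χ_{M2} = (x - 2)^3, χ_{M3} = (x - 2)^3.

{M1, M2}: invariant factors x - 2, x - 2, x - 2.

{M3}: invariant factors x - 2, (x - 2)^2.

Matrices are similar if and only if their invariant-factor lists agree; the partition into similarity classes is {M1, M2}, {M3}.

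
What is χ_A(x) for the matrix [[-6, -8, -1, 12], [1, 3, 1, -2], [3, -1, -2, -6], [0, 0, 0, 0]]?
xI - A = [[x + 6, 8, 1, -12], [-1, x - 3, -1, 2], [-3, 1, x + 2, 6], [0, 0, 0, x]].

Expanding det(xI - A) along the first row:
det(xI - A) = + (x + 6)·det([[x - 3, -1, 2], [1, x + 2, 6], [0, 0, x]]) - (8)·det([[-1, -1, 2], [-3, x + 2, 6], [0, 0, x]]) + (1)·det([[-1, x - 3, 2], [-3, 1, 6], [0, 0, x]]) - (-12)·det([[-1, x - 3, -1], [-3, 1, x + 2], [0, 0, 0]]).

Evaluating gives χ_A(x) = x^4 + 5x^3 = x^3(x + 5).

χ_A(x) = x^3(x + 5)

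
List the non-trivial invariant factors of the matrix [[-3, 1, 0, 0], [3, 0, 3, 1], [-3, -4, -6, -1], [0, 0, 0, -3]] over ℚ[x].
The Jordan structure of A has elementary divisors (x + 3)^3, (x + 3). Arranging the block sizes at each eigenvalue in decreasing order and taking row products gives the invariant factors.

Invariant factors (smallest first, each dividing the next): x + 3, (x + 3)^3.

Check: the last factor (x + 3)^3 is the minimal polynomial, and the product (x + 3)^4 is the characteristic polynomial.

x + 3, (x + 3)^3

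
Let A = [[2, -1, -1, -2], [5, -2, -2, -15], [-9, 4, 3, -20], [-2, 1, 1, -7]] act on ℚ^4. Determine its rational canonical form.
R = [[0, 0, 0, -9], [1, 0, 0, -12], [0, 1, 0, -10], [0, 0, 1, -4]]

The invariant factors of A (the non-unit diagonal entries of the Smith normal form of xI - A over ℚ[x]) are (x^2 + 2x + 3)^2, each dividing the next. The characteristic polynomial is their product, (x^2 + 2x + 3)^2.

The rational canonical form is the block-diagonal matrix of companion matrices C(f_i):
R = [[0, 0, 0, -9], [1, 0, 0, -12], [0, 1, 0, -10], [0, 0, 1, -4]].

Note the characteristic polynomial does not split into linear factors over ℚ, so A has no Jordan form over ℚ; the rational canonical form exists over any field.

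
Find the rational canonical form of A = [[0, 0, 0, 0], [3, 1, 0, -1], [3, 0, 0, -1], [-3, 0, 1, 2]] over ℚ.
The invariant factors of A (the non-unit diagonal entries of the Smith normal form of xI - A over ℚ[x]) are x(x - 1)^3, each dividing the next. The characteristic polynomial is their product, x(x - 1)^3.

The rational canonical form is the block-diagonal matrix of companion matrices C(f_i):
R = [[0, 0, 0, 0], [1, 0, 0, 1], [0, 1, 0, -3], [0, 0, 1, 3]].

R = [[0, 0, 0, 0], [1, 0, 0, 1], [0, 1, 0, -3], [0, 0, 1, 3]]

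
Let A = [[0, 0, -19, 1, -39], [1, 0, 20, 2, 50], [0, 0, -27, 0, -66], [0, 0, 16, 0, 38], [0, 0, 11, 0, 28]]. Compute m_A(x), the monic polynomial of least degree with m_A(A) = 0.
m_A(x) = x^3(x - 6)(x + 5)

The characteristic polynomial factors as x^3(x - 6)(x + 5). The minimal polynomial is ∏(x - λ)^{k_λ} where k_λ is the size of the largest Jordan block at λ.

For λ = -5: rank(A + 5I) = 4, and the largest Jordan block has size 1 (the smallest k with rank((A + 5I)^k) = rank((A + 5I)^(k+1))).
For λ = 0: rank(A) = 4, and the largest Jordan block has size 3 (the smallest k with rank(A^k) = rank(A^(k+1))).
For λ = 6: rank(A - 6I) = 4, and the largest Jordan block has size 1 (the smallest k with rank((A - 6I)^k) = rank((A - 6I)^(k+1))).

So m_A(x) = x^3(x - 6)(x + 5).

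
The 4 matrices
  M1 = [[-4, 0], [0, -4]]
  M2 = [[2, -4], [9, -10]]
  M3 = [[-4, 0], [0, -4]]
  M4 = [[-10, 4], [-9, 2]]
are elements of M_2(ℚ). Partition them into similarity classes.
Characteristic polynomials: χ_{M1} = (x + 4)^2, χ_{M2} = (x + 4)^2, χ_{M3} = (x + 4)^2, χ_{M4} = (x + 4)^2.

{M1, M3}: invariant factors x + 4, x + 4.

{M2, M4}: invariant factors (x + 4)^2.

Matrices are similar if and only if their invariant-factor lists agree; the partition into similarity classes is {M1, M3}, {M2, M4}.

2 classes: {M1, M3}, {M2, M4}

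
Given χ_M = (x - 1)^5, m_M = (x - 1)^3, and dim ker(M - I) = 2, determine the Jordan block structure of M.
Jordan blocks: (1, 3), (1, 2)

λ = 1: algebraic multiplicity 5 (exponent in χ_M), largest block size 3 (exponent in m_M), 2 blocks (geometric multiplicity). These force block sizes [3, 2].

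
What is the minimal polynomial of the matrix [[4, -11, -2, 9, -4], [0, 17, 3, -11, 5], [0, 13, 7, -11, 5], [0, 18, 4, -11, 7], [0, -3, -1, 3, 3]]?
The characteristic polynomial factors as (x - 4)^5. The minimal polynomial is ∏(x - λ)^{k_λ} where k_λ is the size of the largest Jordan block at λ.

For λ = 4: rank(A - 4I) = 3, and the largest Jordan block has size 3 (the smallest k with rank((A - 4I)^k) = rank((A - 4I)^(k+1))).

So m_A(x) = (x - 4)^3.

m_A(x) = (x - 4)^3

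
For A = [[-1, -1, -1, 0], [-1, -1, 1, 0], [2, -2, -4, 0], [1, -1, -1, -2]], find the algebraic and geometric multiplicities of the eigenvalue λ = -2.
algebraic multiplicity 4, geometric multiplicity 3

The characteristic polynomial is (x + 2)^4, so the factor x + 2 appears with exponent 4: the algebraic multiplicity is 4.

rank(A + 2I) = 1, so the eigenspace has dimension 4 - 1 = 3: the geometric multiplicity is 3.

Since 3 < 4, A is not diagonalizable.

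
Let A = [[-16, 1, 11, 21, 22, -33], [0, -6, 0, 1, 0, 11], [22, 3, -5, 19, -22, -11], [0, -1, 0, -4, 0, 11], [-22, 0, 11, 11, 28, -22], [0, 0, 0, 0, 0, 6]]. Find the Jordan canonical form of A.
The characteristic polynomial is det(xI - A) = (x - 6)^3(x + 5)^3, so the eigenvalues are -5 (algebraic multiplicity 3), 6 (algebraic multiplicity 3).

For λ = -5: rank(A + 5I) = 4, rank((A + 5I)^2) = 3. The eigenspace has dimension 6 - 4 = 2, so there are 2 Jordan blocks; the rank sequence gives block sizes [2, 1].

For λ = 6: rank(A - 6I) = 3. The eigenspace has dimension 6 - 3 = 3, so there are 3 Jordan blocks; the rank sequence gives block sizes [1, 1, 1].

Assembling the blocks gives the Jordan form J above.

J = [[-5, 1, 0, 0, 0, 0], [0, -5, 0, 0, 0, 0], [0, 0, -5, 0, 0, 0], [0, 0, 0, 6, 0, 0], [0, 0, 0, 0, 6, 0], [0, 0, 0, 0, 0, 6]]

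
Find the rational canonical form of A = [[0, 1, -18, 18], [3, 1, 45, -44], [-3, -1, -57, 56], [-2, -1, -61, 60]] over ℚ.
The invariant factors of A (the non-unit diagonal entries of the Smith normal form of xI - A over ℚ[x]) are (x - 6)(x - 2)(x^2 + 4x - 1), each dividing the next. The characteristic polynomial is their product, (x - 6)(x - 2)(x^2 + 4x - 1).

The rational canonical form is the block-diagonal matrix of companion matrices C(f_i):
R = [[0, 0, 0, 12], [1, 0, 0, -56], [0, 1, 0, 21], [0, 0, 1, 4]].

Note the characteristic polynomial does not split into linear factors over ℚ, so A has no Jordan form over ℚ; the rational canonical form exists over any field.

R = [[0, 0, 0, 12], [1, 0, 0, -56], [0, 1, 0, 21], [0, 0, 1, 4]]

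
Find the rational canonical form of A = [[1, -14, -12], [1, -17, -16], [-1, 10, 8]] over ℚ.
The invariant factors of A (the non-unit diagonal entries of the Smith normal form of xI - A over ℚ[x]) are (x + 4)(x^2 + 4x + 1), each dividing the next. The characteristic polynomial is their product, (x + 4)(x^2 + 4x + 1).

The rational canonical form is the block-diagonal matrix of companion matrices C(f_i):
R = [[0, 0, -4], [1, 0, -17], [0, 1, -8]].

Note the characteristic polynomial does not split into linear factors over ℚ, so A has no Jordan form over ℚ; the rational canonical form exists over any field.

R = [[0, 0, -4], [1, 0, -17], [0, 1, -8]]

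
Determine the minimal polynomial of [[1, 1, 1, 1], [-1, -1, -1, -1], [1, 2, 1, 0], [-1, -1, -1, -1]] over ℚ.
m_A(x) = x^3

The characteristic polynomial factors as x^4. The minimal polynomial is ∏(x - λ)^{k_λ} where k_λ is the size of the largest Jordan block at λ.

For λ = 0: rank(A) = 2, and the largest Jordan block has size 3 (the smallest k with rank(A^k) = rank(A^(k+1))).

So m_A(x) = x^3.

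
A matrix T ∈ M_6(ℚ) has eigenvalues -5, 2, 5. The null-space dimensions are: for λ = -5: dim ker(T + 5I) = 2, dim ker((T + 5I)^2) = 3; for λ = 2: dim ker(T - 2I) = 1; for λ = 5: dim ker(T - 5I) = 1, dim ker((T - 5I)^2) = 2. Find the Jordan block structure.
λ = -5: successive nullity increments [2, 1] count blocks of size ≥ k; block sizes are [2, 1].
λ = 2: successive nullity increments [1] count blocks of size ≥ k; block sizes are [1].
λ = 5: successive nullity increments [1, 1] count blocks of size ≥ k; block sizes are [2].

Jordan blocks: (-5, 2), (-5, 1), (2, 1), (5, 2)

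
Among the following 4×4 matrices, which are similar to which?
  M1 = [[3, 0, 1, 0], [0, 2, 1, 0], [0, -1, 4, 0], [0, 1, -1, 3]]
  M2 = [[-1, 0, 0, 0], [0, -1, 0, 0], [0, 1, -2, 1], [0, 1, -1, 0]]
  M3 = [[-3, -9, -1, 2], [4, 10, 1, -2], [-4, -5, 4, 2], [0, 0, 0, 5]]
Characteristic polynomials: χ_{M1} = (x - 3)^4, χ_{M2} = (x + 1)^4, χ_{M3} = (x - 5)^3(x - 1).

{M1}: invariant factors x - 3, (x - 3)^3.

{M2}: invariant factors x + 1, x + 1, (x + 1)^2.

{M3}: invariant factors x - 5, (x - 5)^2(x - 1).

Matrices are similar if and only if their invariant-factor lists agree; the partition into similarity classes is {M1}, {M2}, {M3}.

3 classes: {M1}, {M2}, {M3}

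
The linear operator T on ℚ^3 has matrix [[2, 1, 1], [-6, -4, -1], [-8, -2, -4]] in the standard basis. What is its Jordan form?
The characteristic polynomial is det(xI - A) = (x + 2)^3, so the eigenvalues are -2 (algebraic multiplicity 3).

For λ = -2: rank(A + 2I) = 2, rank((A + 2I)^2) = 1, rank((A + 2I)^3) = 0. The eigenspace has dimension 3 - 2 = 1, so there is 1 Jordan block; the rank sequence gives block sizes [3].

Assembling the blocks gives the Jordan form J above.

J = [[-2, 1, 0], [0, -2, 1], [0, 0, -2]]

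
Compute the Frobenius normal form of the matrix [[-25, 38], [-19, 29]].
The invariant factors of A (the non-unit diagonal entries of the Smith normal form of xI - A over ℚ[x]) are x^2 - 4x - 3, each dividing the next. The characteristic polynomial is their product, x^2 - 4x - 3.

The rational canonical form is the block-diagonal matrix of companion matrices C(f_i):
R = [[0, 3], [1, 4]].

Note the characteristic polynomial does not split into linear factors over ℚ, so A has no Jordan form over ℚ; the rational canonical form exists over any field.

R = [[0, 3], [1, 4]]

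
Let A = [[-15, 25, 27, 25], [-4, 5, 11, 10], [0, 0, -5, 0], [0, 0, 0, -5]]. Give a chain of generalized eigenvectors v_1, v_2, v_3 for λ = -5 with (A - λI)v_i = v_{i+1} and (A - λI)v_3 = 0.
v_1 = [[0, -1, 1, 0]]^T, v_2 = [[2, 1, 0, 0]]^T, v_3 = [[5, 2, 0, 0]]^T

We seek v_1 ∈ ker((A + 5I)^3) \ ker((A + 5I)^2), then set v_{i+1} = (A + 5I) v_i.

One such chain is v_1 = [[0, -1, 1, 0]]^T, v_2 = [[2, 1, 0, 0]]^T, v_3 = [[5, 2, 0, 0]]^T. Check: (A + 5I) v_3 = [[0, 0, 0, 0]]^T = 0.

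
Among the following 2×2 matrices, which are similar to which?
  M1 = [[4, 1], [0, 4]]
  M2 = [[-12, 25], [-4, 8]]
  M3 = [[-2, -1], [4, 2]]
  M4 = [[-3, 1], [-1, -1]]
Characteristic polynomials: χ_{M1} = (x - 4)^2, χ_{M2} = (x + 2)^2, χ_{M3} = x^2, χ_{M4} = (x + 2)^2.

{M1}: invariant factors (x - 4)^2.

{M2, M4}: invariant factors (x + 2)^2.

{M3}: invariant factors x^2.

Matrices are similar if and only if their invariant-factor lists agree; the partition into similarity classes is {M1}, {M2, M4}, {M3}.

3 classes: {M1}, {M2, M4}, {M3}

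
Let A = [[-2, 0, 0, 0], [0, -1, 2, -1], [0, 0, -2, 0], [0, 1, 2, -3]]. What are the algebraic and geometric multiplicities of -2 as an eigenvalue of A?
algebraic multiplicity 4, geometric multiplicity 3

The characteristic polynomial is (x + 2)^4, so the factor x + 2 appears with exponent 4: the algebraic multiplicity is 4.

rank(A + 2I) = 1, so the eigenspace has dimension 4 - 1 = 3: the geometric multiplicity is 3.

Since 3 < 4, A is not diagonalizable.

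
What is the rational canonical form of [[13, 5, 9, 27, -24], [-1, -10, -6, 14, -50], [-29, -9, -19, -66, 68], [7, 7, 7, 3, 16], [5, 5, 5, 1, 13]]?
The invariant factors of A (the non-unit diagonal entries of the Smith normal form of xI - A over ℚ[x]) are x^2(x^3 - 3x + 4), each dividing the next. The characteristic polynomial is their product, x^2(x^3 - 3x + 4).

The rational canonical form is the block-diagonal matrix of companion matrices C(f_i):
R = [[0, 0, 0, 0, 0], [1, 0, 0, 0, 0], [0, 1, 0, 0, -4], [0, 0, 1, 0, 3], [0, 0, 0, 1, 0]].

Note the characteristic polynomial does not split into linear factors over ℚ, so A has no Jordan form over ℚ; the rational canonical form exists over any field.

R = [[0, 0, 0, 0, 0], [1, 0, 0, 0, 0], [0, 1, 0, 0, -4], [0, 0, 1, 0, 3], [0, 0, 0, 1, 0]]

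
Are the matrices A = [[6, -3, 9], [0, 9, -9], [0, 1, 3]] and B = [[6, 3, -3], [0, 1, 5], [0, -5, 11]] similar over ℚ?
Yes.

Two matrices over a field are similar if and only if they have the same invariant factors.

Both A and B have characteristic polynomial (x - 6)^3 and minimal polynomial (x - 6)^2. Computing further, both have invariant factors x - 6, (x - 6)^2. Hence A and B are similar.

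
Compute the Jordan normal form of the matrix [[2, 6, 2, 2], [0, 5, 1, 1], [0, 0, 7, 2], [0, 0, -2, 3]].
J = [[2, 0, 0, 0], [0, 5, 1, 0], [0, 0, 5, 0], [0, 0, 0, 5]]

The characteristic polynomial is det(xI - A) = (x - 5)^3(x - 2), so the eigenvalues are 2 (algebraic multiplicity 1), 5 (algebraic multiplicity 3).

For λ = 2: algebraic multiplicity 1 gives one 1×1 block.

For λ = 5: rank(A - 5I) = 2, rank((A - 5I)^2) = 1. The eigenspace has dimension 4 - 2 = 2, so there are 2 Jordan blocks; the rank sequence gives block sizes [2, 1].

Assembling the blocks gives the Jordan form J above.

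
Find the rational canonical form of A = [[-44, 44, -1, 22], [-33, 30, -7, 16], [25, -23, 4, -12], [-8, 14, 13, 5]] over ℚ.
R = [[0, 0, 0, 15], [1, 0, 0, 13], [0, 1, 0, 2], [0, 0, 1, -5]]

The invariant factors of A (the non-unit diagonal entries of the Smith normal form of xI - A over ℚ[x]) are (x + 5)(x^3 - 2x - 3), each dividing the next. The characteristic polynomial is their product, (x + 5)(x^3 - 2x - 3).

The rational canonical form is the block-diagonal matrix of companion matrices C(f_i):
R = [[0, 0, 0, 15], [1, 0, 0, 13], [0, 1, 0, 2], [0, 0, 1, -5]].

Note the characteristic polynomial does not split into linear factors over ℚ, so A has no Jordan form over ℚ; the rational canonical form exists over any field.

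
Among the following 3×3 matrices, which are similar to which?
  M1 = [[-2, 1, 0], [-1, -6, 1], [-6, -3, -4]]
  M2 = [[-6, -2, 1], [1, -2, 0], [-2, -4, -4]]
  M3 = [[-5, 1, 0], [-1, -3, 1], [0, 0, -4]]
1 class: {M1, M2, M3}

Characteristic polynomials: χ_{M1} = (x + 4)^3, χ_{M2} = (x + 4)^3, χ_{M3} = (x + 4)^3.

{M1, M2, M3}: invariant factors (x + 4)^3.

Matrices are similar if and only if their invariant-factor lists agree; the partition into similarity classes is {M1, M2, M3}.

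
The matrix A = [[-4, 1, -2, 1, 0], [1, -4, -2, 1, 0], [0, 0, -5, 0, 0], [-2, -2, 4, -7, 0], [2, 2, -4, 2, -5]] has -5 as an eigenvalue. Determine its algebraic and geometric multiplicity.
The characteristic polynomial is (x + 5)^5, so the factor x + 5 appears with exponent 5: the algebraic multiplicity is 5.

rank(A + 5I) = 1, so the eigenspace has dimension 5 - 1 = 4: the geometric multiplicity is 4.

Since 4 < 5, A is not diagonalizable.

algebraic multiplicity 5, geometric multiplicity 4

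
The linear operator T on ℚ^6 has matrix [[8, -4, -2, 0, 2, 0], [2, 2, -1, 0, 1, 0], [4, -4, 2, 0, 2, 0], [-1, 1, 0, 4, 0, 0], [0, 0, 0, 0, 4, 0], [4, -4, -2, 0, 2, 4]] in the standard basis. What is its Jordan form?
J = [[4, 1, 0, 0, 0, 0], [0, 4, 1, 0, 0, 0], [0, 0, 4, 0, 0, 0], [0, 0, 0, 4, 0, 0], [0, 0, 0, 0, 4, 0], [0, 0, 0, 0, 0, 4]]

The characteristic polynomial is det(xI - A) = (x - 4)^6, so the eigenvalues are 4 (algebraic multiplicity 6).

For λ = 4: rank(A - 4I) = 2, rank((A - 4I)^2) = 1, rank((A - 4I)^3) = 0. The eigenspace has dimension 6 - 2 = 4, so there are 4 Jordan blocks; the rank sequence gives block sizes [3, 1, 1, 1].

Assembling the blocks gives the Jordan form J above.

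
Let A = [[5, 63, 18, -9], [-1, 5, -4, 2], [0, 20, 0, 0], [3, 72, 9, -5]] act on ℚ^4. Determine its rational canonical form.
The invariant factors of A (the non-unit diagonal entries of the Smith normal form of xI - A over ℚ[x]) are (x - 5)(x^3 + x + 4), each dividing the next. The characteristic polynomial is their product, (x - 5)(x^3 + x + 4).

The rational canonical form is the block-diagonal matrix of companion matrices C(f_i):
R = [[0, 0, 0, 20], [1, 0, 0, 1], [0, 1, 0, -1], [0, 0, 1, 5]].

Note the characteristic polynomial does not split into linear factors over ℚ, so A has no Jordan form over ℚ; the rational canonical form exists over any field.

R = [[0, 0, 0, 20], [1, 0, 0, 1], [0, 1, 0, -1], [0, 0, 1, 5]]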